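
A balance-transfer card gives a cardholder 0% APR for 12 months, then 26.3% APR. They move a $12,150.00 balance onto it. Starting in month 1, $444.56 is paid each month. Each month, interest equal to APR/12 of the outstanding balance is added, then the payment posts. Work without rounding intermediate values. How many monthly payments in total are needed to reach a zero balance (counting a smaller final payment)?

31 months

Promo months 1–12 at r₀ = 0%/12 = 0; months 13+ at r₁ = 26.3%/12 = 0.0219167.
After month 12 (no interest yet): B = $12,150.00 − 12·$444.56 = $6,815.28.
Then at r₁ with $444.56/mo: n₂ = −ln(1 − r₁·B/P)/ln(1+r₁) ≈ 18.89 → 19 more payments.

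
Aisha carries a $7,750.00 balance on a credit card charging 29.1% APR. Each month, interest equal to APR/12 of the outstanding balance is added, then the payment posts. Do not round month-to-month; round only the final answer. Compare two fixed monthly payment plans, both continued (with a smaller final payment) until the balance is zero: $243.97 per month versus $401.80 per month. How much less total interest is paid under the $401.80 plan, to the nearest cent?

Monthly rate r = 29.1%/12 = 2.425% = 0.02425.
At $243.97/mo: n = ⌈−ln(1 − rB₀/P)/ln(1+r)⌉ = 62 payments (last $97.58); total interest = total paid − $7,750.00 = $7,229.75.
At $401.80/mo: 27 payments (last $129.24); total interest $2,826.04.
Interest saved = $7,229.75 − $2,826.04 = $4,403.71.

$4,403.71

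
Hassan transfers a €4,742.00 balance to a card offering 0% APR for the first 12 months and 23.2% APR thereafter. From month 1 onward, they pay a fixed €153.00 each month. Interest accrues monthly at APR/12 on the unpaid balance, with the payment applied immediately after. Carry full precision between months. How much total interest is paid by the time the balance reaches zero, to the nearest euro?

Promo months 1–12 at r₀ = 0%/12 = 0; months 13+ at r₁ = 23.2%/12 = 0.0193333.
After month 12 (no interest yet): B = €4,742.00 − 12·€153.00 = €2,906.00.
Then at r₁ with €153.00/mo: n₂ = −ln(1 − r₁·B/P)/ln(1+r₁) ≈ 23.90 → 24 more payments.
Total paid = 35·€153.00 + €137.48 = €5,492.48; interest = €5,492.48 − €4,742.00 = €750.48.

€750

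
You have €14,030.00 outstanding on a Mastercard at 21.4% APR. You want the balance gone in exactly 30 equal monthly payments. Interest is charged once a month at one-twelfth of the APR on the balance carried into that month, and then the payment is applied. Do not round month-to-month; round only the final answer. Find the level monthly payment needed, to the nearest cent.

Monthly rate r = 21.4%/12 = 1.78333% = 0.0178333.
Level-payment amortization: P = B₀·r / (1 − (1+r)^(−n)) = 14030.00·0.0178333 / (1 − 1.01783^(−30)).
Denominator 1 − (1+r)^(−30) = 0.411563083.
P = 250.202 / 0.411563083 ≈ 607.93.

€607.93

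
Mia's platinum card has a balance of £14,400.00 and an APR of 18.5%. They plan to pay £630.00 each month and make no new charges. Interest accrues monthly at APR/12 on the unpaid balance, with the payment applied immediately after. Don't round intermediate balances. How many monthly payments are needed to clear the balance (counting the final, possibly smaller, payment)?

29 payments

Monthly rate r = 18.5%/12 = 1.54167% = 0.0154167.
Recurrence: B ← B·(1+r) − £630.00.
Month 1: interest £222.00; balance after payment £13,992.00.
Month 2: interest £215.71; balance after payment £13,577.71.
Closed form: n = −ln(1 − rB₀/P)/ln(1+r) = −ln(0.64762)/ln(1.01542) ≈ 28.397, so the balance reaches zero during payment 29.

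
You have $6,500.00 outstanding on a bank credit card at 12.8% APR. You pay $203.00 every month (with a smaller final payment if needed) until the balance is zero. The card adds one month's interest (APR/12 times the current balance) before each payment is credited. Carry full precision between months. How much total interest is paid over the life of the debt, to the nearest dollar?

Monthly rate r = 12.8%/12 = 1.06667% = 0.0106667.
Payoff takes n = ⌈−ln(1 − rB₀/P)/ln(1+r)⌉ = ⌈39.383⌉ = 40 payments; the last is $77.93.
Total paid = 39·$203.00 + $77.93 = $7,994.93.
Total interest = total paid − principal = $7,994.93 − $6,500.00 = $1,494.93.

$1,495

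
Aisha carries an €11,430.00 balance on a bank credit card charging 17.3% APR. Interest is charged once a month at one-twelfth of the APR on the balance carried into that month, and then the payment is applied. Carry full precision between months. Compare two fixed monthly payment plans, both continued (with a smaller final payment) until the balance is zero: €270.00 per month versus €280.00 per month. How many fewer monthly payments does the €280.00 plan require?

3 fewer payments

Monthly rate r = 17.3%/12 = 1.44167% = 0.0144167.
At €270.00/mo: n = ⌈−ln(1 − rB₀/P)/ln(1+r)⌉ = 66 payments (last €226.61); total interest = total paid − €11,430.00 = €6,346.61.
At €280.00/mo: 63 payments (last €10.17); total interest €5,940.17.
Payments saved = 66 − 63 = 3.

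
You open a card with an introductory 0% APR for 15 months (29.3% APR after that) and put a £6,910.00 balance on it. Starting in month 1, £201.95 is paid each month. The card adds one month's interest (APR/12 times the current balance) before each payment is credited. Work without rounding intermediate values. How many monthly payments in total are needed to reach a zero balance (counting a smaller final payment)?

Promo months 1–15 at r₀ = 0%/12 = 0; months 16+ at r₁ = 29.3%/12 = 0.0244167.
After month 15 (no interest yet): B = £6,910.00 − 15·£201.95 = £3,880.75.
Then at r₁ with £201.95/mo: n₂ = −ln(1 − r₁·B/P)/ln(1+r₁) ≈ 26.26 → 27 more payments.

42 months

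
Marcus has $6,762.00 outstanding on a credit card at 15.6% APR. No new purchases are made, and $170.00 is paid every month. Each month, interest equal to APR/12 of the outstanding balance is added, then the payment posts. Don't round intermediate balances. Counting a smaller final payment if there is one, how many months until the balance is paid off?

57 months

Monthly rate r = 15.6%/12 = 1.3% = 0.013.
Recurrence: B ← B·(1+r) − $170.00.
Month 1: interest $87.91; balance after payment $6,679.91.
Month 2: interest $86.84; balance after payment $6,596.74.
Closed form: n = −ln(1 − rB₀/P)/ln(1+r) = −ln(0.48291)/ln(1.013) ≈ 56.358, so the balance reaches zero during payment 57.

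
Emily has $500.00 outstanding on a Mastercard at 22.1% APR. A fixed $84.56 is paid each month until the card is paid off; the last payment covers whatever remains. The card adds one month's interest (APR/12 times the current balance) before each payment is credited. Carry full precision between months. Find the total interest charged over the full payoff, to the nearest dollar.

Monthly rate r = 22.1%/12 = 1.84167% = 0.0184167.
Payoff takes n = ⌈−ln(1 − rB₀/P)/ln(1+r)⌉ = ⌈6.318⌉ = 7 payments; the last is $27.04.
Total paid = 6·$84.56 + $27.04 = $534.40.
Total interest = total paid − principal = $534.40 − $500.00 = $34.40.

$34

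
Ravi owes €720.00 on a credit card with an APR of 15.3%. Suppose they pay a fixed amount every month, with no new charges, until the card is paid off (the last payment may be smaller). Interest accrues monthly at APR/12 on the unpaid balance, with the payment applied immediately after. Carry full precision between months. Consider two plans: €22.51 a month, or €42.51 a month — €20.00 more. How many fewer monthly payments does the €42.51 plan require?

22 fewer payments

Monthly rate r = 15.3%/12 = 1.275% = 0.01275.
At €22.51/mo: n = ⌈−ln(1 − rB₀/P)/ln(1+r)⌉ = 42 payments (last €8.02); total interest = total paid − €720.00 = €210.93.
At €42.51/mo: 20 payments (last €8.64); total interest €96.33.
Payments saved = 42 − 20 = 22.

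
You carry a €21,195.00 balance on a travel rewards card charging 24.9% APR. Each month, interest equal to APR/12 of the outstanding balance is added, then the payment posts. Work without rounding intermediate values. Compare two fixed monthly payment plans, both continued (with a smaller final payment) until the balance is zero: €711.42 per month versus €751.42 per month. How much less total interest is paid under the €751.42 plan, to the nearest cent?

€1,149.47

Monthly rate r = 24.9%/12 = 2.075% = 0.02075.
At €711.42/mo: n = ⌈−ln(1 − rB₀/P)/ln(1+r)⌉ = 47 payments (last €628.20); total interest = total paid − €21,195.00 = €12,158.52.
At €751.42/mo: 43 payments (last €644.41); total interest €11,009.05.
Interest saved = €12,158.52 − €11,009.05 = €1,149.47.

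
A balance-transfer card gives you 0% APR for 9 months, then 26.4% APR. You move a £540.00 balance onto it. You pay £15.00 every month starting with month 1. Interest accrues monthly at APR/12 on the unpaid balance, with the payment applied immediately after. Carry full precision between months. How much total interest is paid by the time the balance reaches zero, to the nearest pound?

£216

Promo months 1–9 at r₀ = 0%/12 = 0; months 10+ at r₁ = 26.4%/12 = 0.022.
After month 9 (no interest yet): B = £540.00 − 9·£15.00 = £405.00.
Then at r₁ with £15.00/mo: n₂ = −ln(1 − r₁·B/P)/ln(1+r₁) ≈ 41.42 → 42 more payments.
Total paid = 50·£15.00 + £6.37 = £756.37; interest = £756.37 − £540.00 = £216.37.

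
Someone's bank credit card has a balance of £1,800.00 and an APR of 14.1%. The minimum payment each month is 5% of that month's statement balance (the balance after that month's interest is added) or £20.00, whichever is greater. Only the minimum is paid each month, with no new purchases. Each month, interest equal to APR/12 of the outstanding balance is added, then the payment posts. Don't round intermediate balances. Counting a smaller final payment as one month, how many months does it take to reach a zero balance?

Monthly rate r = 14.1%/12 = 1.175% = 0.01175.
While 5% of the post-interest balance exceeds £20.00, each month B ← (B·(1+r))·(1 − 0.05), i.e. B shrinks by the factor (1+r)·0.95 = 0.96116.
This holds for months 1–39. Entering month 40 the balance is £384.02; 5% of the post-interest balance is now below £20.00, so the flat £20.00 minimum applies from here.
From month 40 a fixed £20.00 at rate r clears £384.02 in 22 more payments. Total: 39 + 22 = 61 months.

61 months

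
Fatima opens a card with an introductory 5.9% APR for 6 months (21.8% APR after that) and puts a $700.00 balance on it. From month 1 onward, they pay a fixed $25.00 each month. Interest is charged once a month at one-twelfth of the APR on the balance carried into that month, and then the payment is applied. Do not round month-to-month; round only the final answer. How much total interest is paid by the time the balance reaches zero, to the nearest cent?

$191.01

Promo months 1–6 at r₀ = 5.9%/12 = 0.00491667; months 7+ at r₁ = 21.8%/12 = 0.0181667.
After month 6: iterate B ← B·(1+r₀) − $25.00 for 6 months → $569.05.
Then at r₁ with $25.00/mo: n₂ = −ln(1 − r₁·B/P)/ln(1+r₁) ≈ 29.64 → 30 more payments.
Total paid = 35·$25.00 + $16.01 = $891.01; interest = $891.01 − $700.00 = $191.01.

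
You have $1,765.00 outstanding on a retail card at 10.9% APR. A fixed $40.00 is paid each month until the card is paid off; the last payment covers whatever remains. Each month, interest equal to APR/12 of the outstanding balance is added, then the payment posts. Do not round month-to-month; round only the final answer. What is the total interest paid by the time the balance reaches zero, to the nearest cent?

Monthly rate r = 10.9%/12 = 0.908333% = 0.00908333.
Payoff takes n = ⌈−ln(1 − rB₀/P)/ln(1+r)⌉ = ⌈56.641⌉ = 57 payments; the last is $25.67.
Total paid = 56·$40.00 + $25.67 = $2,265.67.
Total interest = total paid − principal = $2,265.67 − $1,765.00 = $500.67.

$500.67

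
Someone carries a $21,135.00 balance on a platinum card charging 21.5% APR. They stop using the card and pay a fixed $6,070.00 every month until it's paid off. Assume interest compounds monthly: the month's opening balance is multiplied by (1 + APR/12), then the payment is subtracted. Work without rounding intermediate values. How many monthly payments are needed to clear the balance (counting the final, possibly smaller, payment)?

Monthly rate r = 21.5%/12 = 1.79167% = 0.0179167.
Recurrence: B ← B·(1+r) − $6,070.00.
Month 1: interest $378.67; balance after payment $15,443.67.
Month 2: interest $276.70; balance after payment $9,650.37.
Month 3: interest $172.90; balance after payment $3,753.27.
Month 4: interest $67.25; balance after payment $0.00.

4 months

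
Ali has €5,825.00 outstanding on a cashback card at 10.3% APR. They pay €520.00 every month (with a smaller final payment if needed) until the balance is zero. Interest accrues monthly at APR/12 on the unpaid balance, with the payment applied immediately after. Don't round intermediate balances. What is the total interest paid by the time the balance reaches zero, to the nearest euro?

Monthly rate r = 10.3%/12 = 0.858333% = 0.00858333.
Payoff takes n = ⌈−ln(1 − rB₀/P)/ln(1+r)⌉ = ⌈11.828⌉ = 12 payments; the last is €430.95.
Total paid = 11·€520.00 + €430.95 = €6,150.95.
Total interest = total paid − principal = €6,150.95 − €5,825.00 = €325.95.

€326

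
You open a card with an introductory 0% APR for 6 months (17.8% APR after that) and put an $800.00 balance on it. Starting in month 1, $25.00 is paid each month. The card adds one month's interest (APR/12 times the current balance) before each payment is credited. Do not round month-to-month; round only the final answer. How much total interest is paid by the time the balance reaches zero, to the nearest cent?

$177.24

Promo months 1–6 at r₀ = 0%/12 = 0; months 7+ at r₁ = 17.8%/12 = 0.0148333.
After month 6 (no interest yet): B = $800.00 − 6·$25.00 = $650.00.
Then at r₁ with $25.00/mo: n₂ = −ln(1 − r₁·B/P)/ln(1+r₁) ≈ 33.09 → 34 more payments.
Total paid = 39·$25.00 + $2.24 = $977.24; interest = $977.24 − $800.00 = $177.24.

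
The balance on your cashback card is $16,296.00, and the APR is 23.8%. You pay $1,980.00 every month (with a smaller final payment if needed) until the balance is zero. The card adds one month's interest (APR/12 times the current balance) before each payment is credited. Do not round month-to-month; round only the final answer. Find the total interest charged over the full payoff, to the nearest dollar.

Monthly rate r = 23.8%/12 = 1.98333% = 0.0198333.
Payoff takes n = ⌈−ln(1 − rB₀/P)/ln(1+r)⌉ = ⌈9.074⌉ = 10 payments; the last is $148.36.
Total paid = 9·$1,980.00 + $148.36 = $17,968.36.
Total interest = total paid − principal = $17,968.36 − $16,296.00 = $1,672.36.

$1,672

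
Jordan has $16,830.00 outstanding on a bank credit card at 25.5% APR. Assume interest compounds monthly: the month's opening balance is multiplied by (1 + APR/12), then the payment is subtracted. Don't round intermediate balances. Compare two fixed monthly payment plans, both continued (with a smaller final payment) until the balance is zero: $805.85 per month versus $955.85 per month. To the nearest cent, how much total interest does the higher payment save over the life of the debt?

Monthly rate r = 25.5%/12 = 2.125% = 0.02125.
At $805.85/mo: n = ⌈−ln(1 − rB₀/P)/ln(1+r)⌉ = 28 payments (last $724.76); total interest = total paid − $16,830.00 = $5,652.71.
At $955.85/mo: 23 payments (last $277.21); total interest $4,475.91.
Interest saved = $5,652.71 − $4,475.91 = $1,176.80.

$1,176.80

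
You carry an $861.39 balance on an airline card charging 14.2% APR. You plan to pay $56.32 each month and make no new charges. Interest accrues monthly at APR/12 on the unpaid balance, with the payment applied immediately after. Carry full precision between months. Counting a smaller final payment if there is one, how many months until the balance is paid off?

17 months

Monthly rate r = 14.2%/12 = 1.18333% = 0.0118333.
Recurrence: B ← B·(1+r) − $56.32.
Month 1: interest $10.19; balance after payment $815.26.
Month 2: interest $9.65; balance after payment $768.59.
Closed form: n = −ln(1 − rB₀/P)/ln(1+r) = −ln(0.81901)/ln(1.01183) ≈ 16.972, so the balance reaches zero during payment 17.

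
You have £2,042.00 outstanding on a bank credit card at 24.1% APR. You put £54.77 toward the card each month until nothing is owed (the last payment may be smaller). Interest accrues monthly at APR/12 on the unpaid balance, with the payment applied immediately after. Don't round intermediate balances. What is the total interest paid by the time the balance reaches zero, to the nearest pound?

Monthly rate r = 24.1%/12 = 2.00833% = 0.0200833.
Payoff takes n = ⌈−ln(1 − rB₀/P)/ln(1+r)⌉ = ⌈69.471⌉ = 70 payments; the last is £25.95.
Total paid = 69·£54.77 + £25.95 = £3,805.08.
Total interest = total paid − principal = £3,805.08 − £2,042.00 = £1,763.08.

£1,763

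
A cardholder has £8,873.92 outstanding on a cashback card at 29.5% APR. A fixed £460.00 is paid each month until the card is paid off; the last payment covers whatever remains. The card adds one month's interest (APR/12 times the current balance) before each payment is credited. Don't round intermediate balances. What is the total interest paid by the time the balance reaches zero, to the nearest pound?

£3,305

Monthly rate r = 29.5%/12 = 2.45833% = 0.0245833.
Payoff takes n = ⌈−ln(1 − rB₀/P)/ln(1+r)⌉ = ⌈26.472⌉ = 27 payments; the last is £218.73.
Total paid = 26·£460.00 + £218.73 = £12,178.73.
Total interest = total paid − principal = £12,178.73 − £8,873.92 = £3,304.81.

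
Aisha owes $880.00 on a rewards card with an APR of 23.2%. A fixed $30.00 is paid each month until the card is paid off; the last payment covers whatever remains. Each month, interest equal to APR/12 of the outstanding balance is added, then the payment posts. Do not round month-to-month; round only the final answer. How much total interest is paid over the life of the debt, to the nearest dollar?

Monthly rate r = 23.2%/12 = 1.93333% = 0.0193333.
Payoff takes n = ⌈−ln(1 − rB₀/P)/ln(1+r)⌉ = ⌈43.725⌉ = 44 payments; the last is $21.79.
Total paid = 43·$30.00 + $21.79 = $1,311.79.
Total interest = total paid − principal = $1,311.79 − $880.00 = $431.79.

$432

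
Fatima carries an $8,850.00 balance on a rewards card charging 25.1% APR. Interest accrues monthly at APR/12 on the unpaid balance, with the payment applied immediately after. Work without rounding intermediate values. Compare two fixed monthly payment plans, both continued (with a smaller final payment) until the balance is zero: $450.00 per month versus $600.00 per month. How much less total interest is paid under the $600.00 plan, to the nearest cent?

Monthly rate r = 25.1%/12 = 2.09167% = 0.0209167.
At $450.00/mo: n = ⌈−ln(1 − rB₀/P)/ln(1+r)⌉ = 26 payments (last $271.09); total interest = total paid − $8,850.00 = $2,671.09.
At $600.00/mo: 18 payments (last $493.83); total interest $1,843.83.
Interest saved = $2,671.09 − $1,843.83 = $827.26.

$827.26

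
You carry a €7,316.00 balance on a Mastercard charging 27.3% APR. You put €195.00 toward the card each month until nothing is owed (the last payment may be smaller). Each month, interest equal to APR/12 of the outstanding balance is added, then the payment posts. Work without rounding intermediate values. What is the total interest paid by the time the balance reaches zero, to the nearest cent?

Monthly rate r = 27.3%/12 = 2.275% = 0.02275.
Payoff takes n = ⌈−ln(1 − rB₀/P)/ln(1+r)⌉ = ⌈85.395⌉ = 86 payments; the last is €77.46.
Total paid = 85·€195.00 + €77.46 = €16,652.46.
Total interest = total paid − principal = €16,652.46 − €7,316.00 = €9,336.46.

€9,336.46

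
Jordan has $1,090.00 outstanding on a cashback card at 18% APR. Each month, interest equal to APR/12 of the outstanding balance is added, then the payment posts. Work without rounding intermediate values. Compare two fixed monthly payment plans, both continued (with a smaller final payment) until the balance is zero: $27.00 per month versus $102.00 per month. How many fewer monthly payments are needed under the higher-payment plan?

Monthly rate r = 18%/12 = 1.5% = 0.015.
At $27.00/mo: n = ⌈−ln(1 − rB₀/P)/ln(1+r)⌉ = 63 payments (last $13.08); total interest = total paid − $1,090.00 = $597.08.
At $102.00/mo: 12 payments (last $75.02); total interest $107.02.
Payments saved = 63 − 12 = 51.

51 fewer payments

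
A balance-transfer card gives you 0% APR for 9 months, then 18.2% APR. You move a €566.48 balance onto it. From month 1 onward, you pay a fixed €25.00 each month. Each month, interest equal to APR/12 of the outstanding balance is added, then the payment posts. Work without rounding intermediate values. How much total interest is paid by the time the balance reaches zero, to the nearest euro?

Promo months 1–9 at r₀ = 0%/12 = 0; months 10+ at r₁ = 18.2%/12 = 0.0151667.
After month 9 (no interest yet): B = €566.48 − 9·€25.00 = €341.48.
Then at r₁ with €25.00/mo: n₂ = −ln(1 − r₁·B/P)/ln(1+r₁) ≈ 15.42 → 16 more payments.
Total paid = 24·€25.00 + €10.59 = €610.59; interest = €610.59 − €566.48 = €44.11.

€44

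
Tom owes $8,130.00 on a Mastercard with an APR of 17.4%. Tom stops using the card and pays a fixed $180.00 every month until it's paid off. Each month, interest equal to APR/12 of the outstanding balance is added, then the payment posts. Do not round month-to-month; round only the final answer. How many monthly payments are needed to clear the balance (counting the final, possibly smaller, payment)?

74 months

Monthly rate r = 17.4%/12 = 1.45% = 0.0145.
Recurrence: B ← B·(1+r) − $180.00.
Month 1: interest $117.88; balance after payment $8,067.89.
Month 2: interest $116.98; balance after payment $8,004.87.
Closed form: n = −ln(1 − rB₀/P)/ln(1+r) = −ln(0.34508)/ln(1.0145) ≈ 73.908, so the balance reaches zero during payment 74.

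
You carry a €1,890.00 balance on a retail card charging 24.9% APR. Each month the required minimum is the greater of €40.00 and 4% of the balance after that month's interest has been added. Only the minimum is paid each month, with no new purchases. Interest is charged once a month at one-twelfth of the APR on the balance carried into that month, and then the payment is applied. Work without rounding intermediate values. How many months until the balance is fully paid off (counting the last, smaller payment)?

67 months

Monthly rate r = 24.9%/12 = 2.075% = 0.02075.
While 4% of the post-interest balance exceeds €40.00, each month B ← (B·(1+r))·(1 − 0.04), i.e. B shrinks by the factor (1+r)·0.96 = 0.97992.
This holds for months 1–33. Entering month 34 the balance is €967.73; 4% of the post-interest balance is now below €40.00, so the flat €40.00 minimum applies from here.
From month 34 a fixed €40.00 at rate r clears €967.73 in 34 more payments. Total: 33 + 34 = 67 months.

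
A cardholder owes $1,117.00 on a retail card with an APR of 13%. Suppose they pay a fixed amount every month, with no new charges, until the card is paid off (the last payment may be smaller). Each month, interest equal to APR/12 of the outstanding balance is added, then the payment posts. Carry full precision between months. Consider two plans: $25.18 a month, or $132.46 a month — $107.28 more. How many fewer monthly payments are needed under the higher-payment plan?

Monthly rate r = 13%/12 = 1.08333% = 0.0108333.
At $25.18/mo: n = ⌈−ln(1 − rB₀/P)/ln(1+r)⌉ = 61 payments (last $19.94); total interest = total paid − $1,117.00 = $413.74.
At $132.46/mo: 9 payments (last $118.08); total interest $60.76.
Payments saved = 61 − 9 = 52.

52 fewer payments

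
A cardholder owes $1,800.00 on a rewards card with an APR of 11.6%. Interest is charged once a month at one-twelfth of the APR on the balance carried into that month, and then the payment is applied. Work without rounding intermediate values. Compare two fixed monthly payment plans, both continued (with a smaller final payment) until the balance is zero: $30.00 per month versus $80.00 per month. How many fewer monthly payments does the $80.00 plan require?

65 fewer payments

Monthly rate r = 11.6%/12 = 0.966667% = 0.00966667.
At $30.00/mo: n = ⌈−ln(1 − rB₀/P)/ln(1+r)⌉ = 91 payments (last $5.26); total interest = total paid − $1,800.00 = $905.26.
At $80.00/mo: 26 payments (last $39.64); total interest $239.64.
Payments saved = 91 − 26 = 65.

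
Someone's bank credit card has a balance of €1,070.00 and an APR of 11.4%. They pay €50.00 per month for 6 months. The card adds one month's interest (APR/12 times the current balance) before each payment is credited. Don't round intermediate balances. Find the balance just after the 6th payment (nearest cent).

€825.24

Monthly rate r = 11.4%/12 = 0.95% = 0.0095.
Each month: B ← B·(1+r) − €50.00.
Month 1: interest €10.16; balance after payment €1,030.16.
Month 2: interest €9.79; balance after payment €989.95.
Month 3: interest €9.40; balance after payment €949.36.
Month 4: interest €9.02; balance after payment €908.37.
Month 5: interest €8.63; balance after payment €867.00.
Month 6: interest €8.24; balance after payment €825.24.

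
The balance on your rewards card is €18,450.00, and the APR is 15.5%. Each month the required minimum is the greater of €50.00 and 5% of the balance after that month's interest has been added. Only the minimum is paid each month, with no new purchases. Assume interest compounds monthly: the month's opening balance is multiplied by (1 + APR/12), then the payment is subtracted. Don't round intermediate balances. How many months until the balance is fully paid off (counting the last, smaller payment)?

Monthly rate r = 15.5%/12 = 1.29167% = 0.0129167.
While 5% of the post-interest balance exceeds €50.00, each month B ← (B·(1+r))·(1 − 0.05), i.e. B shrinks by the factor (1+r)·0.95 = 0.96227.
This holds for months 1–77. Entering month 78 the balance is €954.75; 5% of the post-interest balance is now below €50.00, so the flat €50.00 minimum applies from here.
From month 78 a fixed €50.00 at rate r clears €954.75 in 23 more payments. Total: 77 + 23 = 100 months.

100 months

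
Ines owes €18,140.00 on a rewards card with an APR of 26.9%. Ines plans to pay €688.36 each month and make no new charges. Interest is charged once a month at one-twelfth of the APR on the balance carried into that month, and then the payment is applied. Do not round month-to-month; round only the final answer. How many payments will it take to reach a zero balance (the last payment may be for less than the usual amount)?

41 months

Monthly rate r = 26.9%/12 = 2.24167% = 0.0224167.
Recurrence: B ← B·(1+r) − €688.36.
Month 1: interest €406.64; balance after payment €17,858.28.
Month 2: interest €400.32; balance after payment €17,570.24.
Closed form: n = −ln(1 − rB₀/P)/ln(1+r) = −ln(0.40927)/ln(1.02242) ≈ 40.299, so the balance reaches zero during payment 41.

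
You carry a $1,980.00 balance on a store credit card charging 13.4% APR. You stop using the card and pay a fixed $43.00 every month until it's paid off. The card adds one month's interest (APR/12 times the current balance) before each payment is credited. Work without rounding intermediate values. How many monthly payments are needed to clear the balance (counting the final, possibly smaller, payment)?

66 months

Monthly rate r = 13.4%/12 = 1.11667% = 0.0111667.
Recurrence: B ← B·(1+r) − $43.00.
Month 1: interest $22.11; balance after payment $1,959.11.
Month 2: interest $21.88; balance after payment $1,937.99.
Closed form: n = −ln(1 − rB₀/P)/ln(1+r) = −ln(0.48581)/ln(1.01117) ≈ 65.011, so the balance reaches zero during payment 66.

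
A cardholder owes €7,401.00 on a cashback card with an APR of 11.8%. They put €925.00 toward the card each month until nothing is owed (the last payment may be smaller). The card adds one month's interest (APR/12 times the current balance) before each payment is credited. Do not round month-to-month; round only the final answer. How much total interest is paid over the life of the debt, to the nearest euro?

Monthly rate r = 11.8%/12 = 0.983333% = 0.00983333.
Payoff takes n = ⌈−ln(1 − rB₀/P)/ln(1+r)⌉ = ⌈8.374⌉ = 9 payments; the last is €347.28.
Total paid = 8·€925.00 + €347.28 = €7,747.28.
Total interest = total paid − principal = €7,747.28 − €7,401.00 = €346.28.

€346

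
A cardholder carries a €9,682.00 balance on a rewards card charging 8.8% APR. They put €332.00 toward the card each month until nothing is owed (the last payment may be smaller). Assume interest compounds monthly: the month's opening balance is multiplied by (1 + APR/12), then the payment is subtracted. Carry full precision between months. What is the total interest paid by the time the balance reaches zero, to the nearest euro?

€1,251

Monthly rate r = 8.8%/12 = 0.733333% = 0.00733333.
Payoff takes n = ⌈−ln(1 − rB₀/P)/ln(1+r)⌉ = ⌈32.932⌉ = 33 payments; the last is €309.48.
Total paid = 32·€332.00 + €309.48 = €10,933.48.
Total interest = total paid − principal = €10,933.48 − €9,682.00 = €1,251.48.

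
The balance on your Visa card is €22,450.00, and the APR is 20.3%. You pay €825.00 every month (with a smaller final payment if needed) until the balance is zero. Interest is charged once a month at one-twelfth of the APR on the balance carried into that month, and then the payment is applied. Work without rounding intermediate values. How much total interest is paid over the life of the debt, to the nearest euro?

Monthly rate r = 20.3%/12 = 1.69167% = 0.0169167.
Payoff takes n = ⌈−ln(1 − rB₀/P)/ln(1+r)⌉ = ⌈36.769⌉ = 37 payments; the last is €635.98.
Total paid = 36·€825.00 + €635.98 = €30,335.98.
Total interest = total paid − principal = €30,335.98 − €22,450.00 = €7,885.98.

€7,886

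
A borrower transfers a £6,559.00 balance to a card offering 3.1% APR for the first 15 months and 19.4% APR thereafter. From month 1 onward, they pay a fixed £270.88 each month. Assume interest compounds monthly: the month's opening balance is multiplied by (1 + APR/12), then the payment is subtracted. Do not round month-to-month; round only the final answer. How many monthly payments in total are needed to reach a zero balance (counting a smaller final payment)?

26 payments

Promo months 1–15 at r₀ = 3.1%/12 = 0.00258333; months 16+ at r₁ = 19.4%/12 = 0.0161667.
After month 15: iterate B ← B·(1+r₀) − £270.88 for 15 months → £2,680.30.
Then at r₁ with £270.88/mo: n₂ = −ln(1 − r₁·B/P)/ln(1+r₁) ≈ 10.87 → 11 more payments.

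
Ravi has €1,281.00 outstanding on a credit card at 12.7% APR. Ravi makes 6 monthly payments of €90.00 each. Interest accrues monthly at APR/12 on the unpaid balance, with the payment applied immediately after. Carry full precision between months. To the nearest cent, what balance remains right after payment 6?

Monthly rate r = 12.7%/12 = 1.05833% = 0.0105833.
Each month: B ← B·(1+r) − €90.00.
Month 1: interest €13.56; balance after payment €1,204.56.
Month 2: interest €12.75; balance after payment €1,127.31.
Month 3: interest €11.93; balance after payment €1,049.24.
Month 4: interest €11.10; balance after payment €970.34.
Month 5: interest €10.27; balance after payment €890.61.
Month 6: interest €9.43; balance after payment €810.04.

€810.04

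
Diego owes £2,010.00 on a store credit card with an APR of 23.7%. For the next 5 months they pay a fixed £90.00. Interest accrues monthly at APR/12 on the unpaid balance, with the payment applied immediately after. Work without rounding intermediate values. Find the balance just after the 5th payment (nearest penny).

Monthly rate r = 23.7%/12 = 1.975% = 0.01975.
Each month: B ← B·(1+r) − £90.00.
Month 1: interest £39.70; balance after payment £1,959.70.
Month 2: interest £38.70; balance after payment £1,908.40.
Month 3: interest £37.69; balance after payment £1,856.09.
Month 4: interest £36.66; balance after payment £1,802.75.
Month 5: interest £35.60; balance after payment £1,748.35.

£1,748.35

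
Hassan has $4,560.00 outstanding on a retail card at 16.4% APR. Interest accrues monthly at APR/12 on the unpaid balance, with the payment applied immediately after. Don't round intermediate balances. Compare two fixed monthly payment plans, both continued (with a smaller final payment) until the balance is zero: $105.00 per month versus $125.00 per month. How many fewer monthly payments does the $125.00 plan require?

Monthly rate r = 16.4%/12 = 1.36667% = 0.0136667.
At $105.00/mo: n = ⌈−ln(1 − rB₀/P)/ln(1+r)⌉ = 67 payments (last $33.71); total interest = total paid − $4,560.00 = $2,403.71.
At $125.00/mo: 51 payments (last $106.61); total interest $1,796.61.
Payments saved = 67 − 51 = 16.

16 fewer payments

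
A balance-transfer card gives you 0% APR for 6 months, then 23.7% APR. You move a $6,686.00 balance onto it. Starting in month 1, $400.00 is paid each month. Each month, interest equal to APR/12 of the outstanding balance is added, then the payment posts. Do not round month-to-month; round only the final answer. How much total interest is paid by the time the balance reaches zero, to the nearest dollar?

$578

Promo months 1–6 at r₀ = 0%/12 = 0; months 7+ at r₁ = 23.7%/12 = 0.01975.
After month 6 (no interest yet): B = $6,686.00 − 6·$400.00 = $4,286.00.
Then at r₁ with $400.00/mo: n₂ = −ln(1 − r₁·B/P)/ln(1+r₁) ≈ 12.16 → 13 more payments.
Total paid = 18·$400.00 + $63.65 = $7,263.65; interest = $7,263.65 − $6,686.00 = $577.65.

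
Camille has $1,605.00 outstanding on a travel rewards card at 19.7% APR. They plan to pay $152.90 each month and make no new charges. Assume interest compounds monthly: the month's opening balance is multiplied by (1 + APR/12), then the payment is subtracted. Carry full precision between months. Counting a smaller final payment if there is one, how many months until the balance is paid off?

Monthly rate r = 19.7%/12 = 1.64167% = 0.0164167.
Recurrence: B ← B·(1+r) − $152.90.
Month 1: interest $26.35; balance after payment $1,478.45.
Month 2: interest $24.27; balance after payment $1,349.82.
Closed form: n = −ln(1 − rB₀/P)/ln(1+r) = −ln(0.82767)/ln(1.01642) ≈ 11.615, so the balance reaches zero during payment 12.

12 payments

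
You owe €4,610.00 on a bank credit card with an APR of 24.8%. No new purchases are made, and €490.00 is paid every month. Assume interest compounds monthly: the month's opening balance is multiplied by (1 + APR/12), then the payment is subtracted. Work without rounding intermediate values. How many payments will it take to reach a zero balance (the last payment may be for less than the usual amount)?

Monthly rate r = 24.8%/12 = 2.06667% = 0.0206667.
Recurrence: B ← B·(1+r) − €490.00.
Month 1: interest €95.27; balance after payment €4,215.27.
Month 2: interest €87.12; balance after payment €3,812.39.
Closed form: n = −ln(1 − rB₀/P)/ln(1+r) = −ln(0.80556)/ln(1.02067) ≈ 10.570, so the balance reaches zero during payment 11.

11 payments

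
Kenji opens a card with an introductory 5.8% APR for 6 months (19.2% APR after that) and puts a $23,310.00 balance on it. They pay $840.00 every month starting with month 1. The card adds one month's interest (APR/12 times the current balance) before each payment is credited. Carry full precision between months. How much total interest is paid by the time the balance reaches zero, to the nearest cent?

Promo months 1–6 at r₀ = 5.8%/12 = 0.00483333; months 7+ at r₁ = 19.2%/12 = 0.016.
After month 6: iterate B ← B·(1+r₀) − $840.00 for 6 months → $18,892.92.
Then at r₁ with $840.00/mo: n₂ = −ln(1 − r₁·B/P)/ln(1+r₁) ≈ 28.10 → 29 more payments.
Total paid = 34·$840.00 + $86.48 = $28,646.48; interest = $28,646.48 − $23,310.00 = $5,336.48.

$5,336.48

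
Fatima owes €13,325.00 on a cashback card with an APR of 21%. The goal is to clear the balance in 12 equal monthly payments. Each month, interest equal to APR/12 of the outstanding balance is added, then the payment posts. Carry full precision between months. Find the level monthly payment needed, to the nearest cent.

€1,240.74

Monthly rate r = 21%/12 = 1.75% = 0.0175.
Level-payment amortization: P = B₀·r / (1 − (1+r)^(−n)) = 13325.00·0.0175 / (1 − 1.0175^(−12)).
Denominator 1 − (1+r)^(−12) = 0.18794212.
P = 233.188 / 0.18794212 ≈ 1240.74.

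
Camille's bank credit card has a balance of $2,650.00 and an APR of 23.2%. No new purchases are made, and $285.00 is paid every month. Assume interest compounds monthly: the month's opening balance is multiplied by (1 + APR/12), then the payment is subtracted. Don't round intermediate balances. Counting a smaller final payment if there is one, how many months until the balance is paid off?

11 months

Monthly rate r = 23.2%/12 = 1.93333% = 0.0193333.
Recurrence: B ← B·(1+r) − $285.00.
Month 1: interest $51.23; balance after payment $2,416.23.
Month 2: interest $46.71; balance after payment $2,177.95.
Closed form: n = −ln(1 − rB₀/P)/ln(1+r) = −ln(0.82023)/ln(1.01933) ≈ 10.349, so the balance reaches zero during payment 11.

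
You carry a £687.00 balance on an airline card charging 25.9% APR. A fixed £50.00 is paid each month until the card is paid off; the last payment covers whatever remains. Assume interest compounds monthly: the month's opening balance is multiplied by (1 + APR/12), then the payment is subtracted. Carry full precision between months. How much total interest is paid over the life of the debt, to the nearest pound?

£137

Monthly rate r = 25.9%/12 = 2.15833% = 0.0215833.
Payoff takes n = ⌈−ln(1 − rB₀/P)/ln(1+r)⌉ = ⌈16.473⌉ = 17 payments; the last is £23.80.
Total paid = 16·£50.00 + £23.80 = £823.80.
Total interest = total paid − principal = £823.80 − £687.00 = £136.80.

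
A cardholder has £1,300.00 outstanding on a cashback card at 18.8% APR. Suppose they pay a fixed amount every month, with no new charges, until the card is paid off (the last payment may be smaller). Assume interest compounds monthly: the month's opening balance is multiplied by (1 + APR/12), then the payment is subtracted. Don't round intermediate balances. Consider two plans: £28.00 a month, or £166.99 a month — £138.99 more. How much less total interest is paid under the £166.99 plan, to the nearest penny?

Monthly rate r = 18.8%/12 = 1.56667% = 0.0156667.
At £28.00/mo: n = ⌈−ln(1 − rB₀/P)/ln(1+r)⌉ = 84 payments (last £17.03); total interest = total paid − £1,300.00 = £1,041.03.
At £166.99/mo: 9 payments (last £61.59); total interest £97.51.
Interest saved = £1,041.03 − £97.51 = £943.52.

£943.52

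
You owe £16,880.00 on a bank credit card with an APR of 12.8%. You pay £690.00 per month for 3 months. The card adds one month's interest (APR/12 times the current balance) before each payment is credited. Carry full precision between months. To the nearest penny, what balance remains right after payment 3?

£15,333.78

Monthly rate r = 12.8%/12 = 1.06667% = 0.0106667.
Each month: B ← B·(1+r) − £690.00.
Month 1: interest £180.05; balance after payment £16,370.05.
Month 2: interest £174.61; balance after payment £15,854.67.
Month 3: interest £169.12; balance after payment £15,333.78.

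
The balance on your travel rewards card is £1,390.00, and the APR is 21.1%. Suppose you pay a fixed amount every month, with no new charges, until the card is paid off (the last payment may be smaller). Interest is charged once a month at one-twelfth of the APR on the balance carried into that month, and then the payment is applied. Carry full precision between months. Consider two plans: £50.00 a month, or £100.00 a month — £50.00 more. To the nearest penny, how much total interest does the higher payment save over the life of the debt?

£317.07

Monthly rate r = 21.1%/12 = 1.75833% = 0.0175833.
At £50.00/mo: n = ⌈−ln(1 − rB₀/P)/ln(1+r)⌉ = 39 payments (last £24.97); total interest = total paid − £1,390.00 = £534.97.
At £100.00/mo: 17 payments (last £7.90); total interest £217.90.
Interest saved = £534.97 − £217.90 = £317.07.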